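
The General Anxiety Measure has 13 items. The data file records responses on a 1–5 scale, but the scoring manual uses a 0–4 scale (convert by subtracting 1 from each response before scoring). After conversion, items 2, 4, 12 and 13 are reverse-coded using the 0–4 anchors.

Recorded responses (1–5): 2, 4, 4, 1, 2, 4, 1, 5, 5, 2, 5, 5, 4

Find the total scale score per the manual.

27

Convert to 0–4: 1, 3, 3, 0, 1, 3, 0, 4, 4, 1, 4, 4, 3
Reverse-coded (on a 0–4 scale, reversed = 4 − raw):
  item 2: 4 − 3 = 1
  item 4: 4 − 0 = 4
  item 12: 4 − 4 = 0
  item 13: 4 − 3 = 1
Scored: 1, 1, 3, 4, 1, 3, 0, 4, 4, 1, 4, 0, 1
Total = 27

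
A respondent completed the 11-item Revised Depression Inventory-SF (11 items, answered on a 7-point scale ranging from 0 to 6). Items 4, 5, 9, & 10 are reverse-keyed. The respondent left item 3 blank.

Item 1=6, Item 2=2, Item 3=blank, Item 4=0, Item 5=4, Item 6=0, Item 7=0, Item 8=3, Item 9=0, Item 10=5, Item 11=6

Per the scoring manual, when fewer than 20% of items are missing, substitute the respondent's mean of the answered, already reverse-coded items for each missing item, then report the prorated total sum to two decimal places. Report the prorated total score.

35.20

Reverse-coded (reversed = (0+6) − raw = 6 − raw):
  item 4: 6 − 0 = 6
  item 5: 6 − 4 = 2
  item 9: 6 − 0 = 6
  item 10: 6 − 5 = 1
Completed scored items (10 of 11): 6, 2, 6, 2, 0, 0, 3, 6, 1, 6; sum = 32.
Person mean = 32 / 10 ≈ 3.2000
Prorated total = (32 / 10) × 11 = 35.20 (to 2 dp)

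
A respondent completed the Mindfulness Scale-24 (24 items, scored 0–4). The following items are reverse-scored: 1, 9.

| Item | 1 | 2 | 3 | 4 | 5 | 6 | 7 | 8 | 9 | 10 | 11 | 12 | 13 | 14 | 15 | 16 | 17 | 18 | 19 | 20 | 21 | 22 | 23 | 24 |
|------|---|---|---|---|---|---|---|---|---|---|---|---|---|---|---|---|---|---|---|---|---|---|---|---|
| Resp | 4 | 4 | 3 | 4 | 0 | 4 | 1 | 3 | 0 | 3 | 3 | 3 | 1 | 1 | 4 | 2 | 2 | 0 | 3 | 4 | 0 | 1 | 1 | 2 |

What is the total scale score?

Apply reverse scoring (on a 0–4 scale, reversed = 4 − raw):
  item 1: 4 − 4 = 0
  item 9: 4 − 0 = 4
Scored items: 0, 4, 3, 4, 0, 4, 1, 3, 4, 3, 3, 3, 1, 1, 4, 2, 2, 0, 3, 4, 0, 1, 1, 2
Total = 0 + 4 + 3 + 4 + 0 + 4 + 1 + 3 + 4 + 3 + 3 + 3 + 1 + 1 + 4 + 2 + 2 + 0 + 3 + 4 + 0 + 1 + 1 + 2 = 53

53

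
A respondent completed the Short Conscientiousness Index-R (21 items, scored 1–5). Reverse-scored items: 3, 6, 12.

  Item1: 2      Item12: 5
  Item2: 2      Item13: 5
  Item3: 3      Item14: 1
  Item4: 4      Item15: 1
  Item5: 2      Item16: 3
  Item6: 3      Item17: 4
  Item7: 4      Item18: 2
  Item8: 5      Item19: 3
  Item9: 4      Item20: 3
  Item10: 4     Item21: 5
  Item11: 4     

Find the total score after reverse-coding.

Reverse-coded items (on a 1–5 scale, reversed = 6 − raw):
  item 3: 6 − 3 = 3
  item 6: 6 − 3 = 3
  item 12: 6 − 5 = 1
After reverse-coding: 2, 2, 3, 4, 2, 3, 4, 5, 4, 4, 4, 1, 5, 1, 1, 3, 4, 2, 3, 3, 5
Total = 2 + 2 + 3 + 4 + 2 + 3 + 4 + 5 + 4 + 4 + 4 + 1 + 5 + 1 + 1 + 3 + 4 + 2 + 3 + 3 + 5 = 65

65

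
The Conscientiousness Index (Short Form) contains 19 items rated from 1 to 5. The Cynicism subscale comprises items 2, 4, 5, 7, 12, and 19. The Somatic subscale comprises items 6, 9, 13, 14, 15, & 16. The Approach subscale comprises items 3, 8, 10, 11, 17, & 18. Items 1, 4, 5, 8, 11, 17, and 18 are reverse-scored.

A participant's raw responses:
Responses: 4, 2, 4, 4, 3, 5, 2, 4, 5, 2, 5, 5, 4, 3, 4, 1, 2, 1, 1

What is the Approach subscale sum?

Approach items: 3, 8, 10, 11, 17, 18.
Of these, items 8, 11, 17, & 18 are reverse-scored; reversed = (1+5) − raw = 6 − raw.
  item 3: 4
  item 8: 6 − 4 = 2
  item 10: 2
  item 11: 6 − 5 = 1
  item 17: 6 − 2 = 4
  item 18: 6 − 1 = 5
Sum = 4 + 2 + 2 + 1 + 4 + 5 = 18

18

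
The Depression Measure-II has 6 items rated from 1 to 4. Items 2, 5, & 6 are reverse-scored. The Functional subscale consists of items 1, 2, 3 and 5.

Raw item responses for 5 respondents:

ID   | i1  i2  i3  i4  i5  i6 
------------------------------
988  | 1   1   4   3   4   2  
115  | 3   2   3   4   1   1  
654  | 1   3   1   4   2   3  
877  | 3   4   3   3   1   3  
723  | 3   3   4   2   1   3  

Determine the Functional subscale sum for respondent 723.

Respondent 723 raw: 3, 3, 4, 2, 1, 3.
Functional items: 1, 2, 3, 5.
Reverse-coded (reverse-coded value = 5 − response):
  item 1: 3
  item 2: 5 − 3 = 2
  item 3: 4
  item 5: 5 − 1 = 4
Sum = 3 + 2 + 4 + 4 = 13

13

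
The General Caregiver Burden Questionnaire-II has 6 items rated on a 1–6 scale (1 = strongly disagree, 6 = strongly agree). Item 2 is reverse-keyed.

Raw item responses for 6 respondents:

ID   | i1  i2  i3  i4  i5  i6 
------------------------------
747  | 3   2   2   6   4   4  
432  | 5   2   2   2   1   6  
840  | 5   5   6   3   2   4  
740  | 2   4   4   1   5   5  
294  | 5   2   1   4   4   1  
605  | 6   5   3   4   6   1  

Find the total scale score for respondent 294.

Respondent 294 raw: 5, 2, 1, 4, 4, 1.
Reverse-coded (on a 1–6 scale, reversed = 7 − raw):
  item 1: 5
  item 2: 7 − 2 = 5
  item 3: 1
  item 4: 4
  item 5: 4
  item 6: 1
Sum = 5 + 5 + 1 + 4 + 4 + 1 = 20

20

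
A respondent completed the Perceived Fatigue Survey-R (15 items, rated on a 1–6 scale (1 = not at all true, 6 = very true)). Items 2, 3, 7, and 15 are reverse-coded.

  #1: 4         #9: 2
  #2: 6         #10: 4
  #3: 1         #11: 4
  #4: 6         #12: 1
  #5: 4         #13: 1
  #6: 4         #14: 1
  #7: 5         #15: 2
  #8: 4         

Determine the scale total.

Reversing items 2, 3, 7, & 15 with 7 − raw:
Total = 4 + (7−6) + (7−1) + 6 + 4 + 4 + (7−5) + 4 + 2 + 4 + 4 + 1 + 1 + 1 + (7−2)
      = 4 + 1 + 6 + 6 + 4 + 4 + 2 + 4 + 2 + 4 + 4 + 1 + 1 + 1 + 5 = 49

49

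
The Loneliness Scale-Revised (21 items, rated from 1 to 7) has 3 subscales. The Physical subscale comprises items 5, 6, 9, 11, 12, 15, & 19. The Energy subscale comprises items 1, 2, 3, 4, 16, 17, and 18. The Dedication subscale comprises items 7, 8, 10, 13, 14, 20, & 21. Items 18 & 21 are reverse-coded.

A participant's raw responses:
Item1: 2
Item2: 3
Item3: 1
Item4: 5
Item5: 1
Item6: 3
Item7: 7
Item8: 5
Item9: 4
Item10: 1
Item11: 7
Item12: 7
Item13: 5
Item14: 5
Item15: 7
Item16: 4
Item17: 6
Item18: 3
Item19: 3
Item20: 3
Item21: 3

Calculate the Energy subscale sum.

26

Energy items: 1, 2, 3, 4, 16, 17, 18.
Of these, item 18 is reverse-coded; on a 1–7 scale, reversed = 8 − raw.
  item 1: 2
  item 2: 3
  item 3: 1
  item 4: 5
  item 16: 4
  item 17: 6
  item 18: 8 − 3 = 5
Sum = 2 + 3 + 1 + 5 + 4 + 6 + 5 = 26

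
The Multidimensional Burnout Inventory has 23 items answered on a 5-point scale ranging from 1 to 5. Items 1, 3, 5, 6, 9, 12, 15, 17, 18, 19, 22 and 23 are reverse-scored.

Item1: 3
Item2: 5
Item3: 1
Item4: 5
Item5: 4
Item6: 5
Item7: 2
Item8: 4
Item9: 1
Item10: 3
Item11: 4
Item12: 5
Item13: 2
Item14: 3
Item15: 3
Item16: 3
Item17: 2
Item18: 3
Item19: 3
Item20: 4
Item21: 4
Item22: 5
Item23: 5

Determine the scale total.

71

Raw sum = 79. Reverse-scored items: 1, 3, 5, 6, 9, 12, 15, 17, 18, 19, 22, 23; their raw sum = 40.
Each reversal replaces raw with 6 − raw, changing the total by 6 − 2·raw per item.
Total = 79 + 12·6 − 2·40 = 79 + 72 − 80 = 71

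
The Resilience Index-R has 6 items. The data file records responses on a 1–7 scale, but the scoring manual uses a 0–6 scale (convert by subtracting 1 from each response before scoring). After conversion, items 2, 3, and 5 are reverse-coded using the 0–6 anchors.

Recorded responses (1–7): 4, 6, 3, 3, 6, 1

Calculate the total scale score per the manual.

Convert to 0–6: 3, 5, 2, 2, 5, 0
Reverse-coded (reverse-coded value = 6 − response):
  item 2: 6 − 5 = 1
  item 3: 6 − 2 = 4
  item 5: 6 − 5 = 1
Scored: 3, 1, 4, 2, 1, 0
Total = 11

11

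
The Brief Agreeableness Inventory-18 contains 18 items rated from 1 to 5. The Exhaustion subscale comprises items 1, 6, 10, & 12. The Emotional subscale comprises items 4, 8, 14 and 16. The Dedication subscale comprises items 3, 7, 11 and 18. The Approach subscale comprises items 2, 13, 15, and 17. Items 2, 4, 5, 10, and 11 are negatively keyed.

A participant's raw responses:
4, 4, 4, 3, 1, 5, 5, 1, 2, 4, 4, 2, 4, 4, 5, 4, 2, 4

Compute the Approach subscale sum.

13

Approach items: 2, 13, 15, 17.
Of these, item 2 is negatively keyed; on a 1–5 scale, reversed = 6 − raw.
  item 2: 6 − 4 = 2
  item 13: 4
  item 15: 5
  item 17: 2
Sum = 2 + 4 + 5 + 2 = 13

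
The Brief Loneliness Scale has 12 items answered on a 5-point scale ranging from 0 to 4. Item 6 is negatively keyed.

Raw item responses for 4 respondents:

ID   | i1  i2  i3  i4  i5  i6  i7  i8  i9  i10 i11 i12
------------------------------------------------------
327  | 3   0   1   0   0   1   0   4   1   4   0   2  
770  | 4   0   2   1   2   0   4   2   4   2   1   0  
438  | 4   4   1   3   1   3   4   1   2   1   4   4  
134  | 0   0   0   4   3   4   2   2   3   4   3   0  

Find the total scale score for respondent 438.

Respondent 438 raw: 4, 4, 1, 3, 1, 3, 4, 1, 2, 1, 4, 4.
Reverse-coded (reversed = (0+4) − raw = 4 − raw):
  item 1: 4
  item 2: 4
  item 3: 1
  item 4: 3
  item 5: 1
  item 6: 4 − 3 = 1
  item 7: 4
  item 8: 1
  item 9: 2
  item 10: 1
  item 11: 4
  item 12: 4
Sum = 4 + 4 + 1 + 3 + 1 + 1 + 4 + 1 + 2 + 1 + 4 + 4 = 30

30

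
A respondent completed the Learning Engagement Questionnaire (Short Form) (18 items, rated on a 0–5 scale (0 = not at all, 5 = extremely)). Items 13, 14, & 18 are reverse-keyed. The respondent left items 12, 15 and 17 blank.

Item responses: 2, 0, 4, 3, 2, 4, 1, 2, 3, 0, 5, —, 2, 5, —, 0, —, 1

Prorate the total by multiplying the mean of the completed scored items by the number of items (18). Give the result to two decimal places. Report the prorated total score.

Reverse-coded (reverse-coded value = 5 − response):
  item 13: 5 − 2 = 3
  item 14: 5 − 5 = 0
  item 18: 5 − 1 = 4
Completed scored items (15 of 18): 2, 0, 4, 3, 2, 4, 1, 2, 3, 0, 5, 3, 0, 0, 4; sum = 33.
Person mean = 33 / 15 ≈ 2.2000
Prorated total = (33 / 15) × 18 = 39.60 (to 2 dp)

39.60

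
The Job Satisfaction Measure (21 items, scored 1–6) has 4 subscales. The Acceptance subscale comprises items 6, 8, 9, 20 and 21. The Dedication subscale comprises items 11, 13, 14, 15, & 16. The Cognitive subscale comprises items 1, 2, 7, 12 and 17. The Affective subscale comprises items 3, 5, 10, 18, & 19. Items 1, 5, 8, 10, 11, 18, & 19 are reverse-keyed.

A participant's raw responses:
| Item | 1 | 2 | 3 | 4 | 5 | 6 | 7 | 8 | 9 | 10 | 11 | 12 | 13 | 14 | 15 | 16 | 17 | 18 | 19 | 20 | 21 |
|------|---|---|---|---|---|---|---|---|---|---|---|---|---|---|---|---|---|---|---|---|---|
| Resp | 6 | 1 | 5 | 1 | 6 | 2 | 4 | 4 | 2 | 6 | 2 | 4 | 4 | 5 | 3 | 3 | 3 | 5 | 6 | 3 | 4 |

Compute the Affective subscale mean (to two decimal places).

Affective items: 3, 5, 10, 18, 19.
Of these, items 5, 10, 18, & 19 are reverse-keyed; on a 1–6 scale, reversed = 7 − raw.
  item 3: 5
  item 5: 7 − 6 = 1
  item 10: 7 − 6 = 1
  item 18: 7 − 5 = 2
  item 19: 7 − 6 = 1
Sum = 5 + 1 + 1 + 2 + 1 = 10
Mean = 10 / 5 = 2.00

2.00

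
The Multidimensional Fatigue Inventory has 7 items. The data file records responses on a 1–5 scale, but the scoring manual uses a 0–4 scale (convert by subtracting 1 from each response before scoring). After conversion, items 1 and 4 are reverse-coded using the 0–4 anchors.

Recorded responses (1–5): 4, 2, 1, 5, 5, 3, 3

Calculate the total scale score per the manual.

10

Convert to 0–4: 3, 1, 0, 4, 4, 2, 2
Reverse-coded (reverse-coded value = 4 − response):
  item 1: 4 − 3 = 1
  item 4: 4 − 4 = 0
Scored: 1, 1, 0, 0, 4, 2, 2
Total = 10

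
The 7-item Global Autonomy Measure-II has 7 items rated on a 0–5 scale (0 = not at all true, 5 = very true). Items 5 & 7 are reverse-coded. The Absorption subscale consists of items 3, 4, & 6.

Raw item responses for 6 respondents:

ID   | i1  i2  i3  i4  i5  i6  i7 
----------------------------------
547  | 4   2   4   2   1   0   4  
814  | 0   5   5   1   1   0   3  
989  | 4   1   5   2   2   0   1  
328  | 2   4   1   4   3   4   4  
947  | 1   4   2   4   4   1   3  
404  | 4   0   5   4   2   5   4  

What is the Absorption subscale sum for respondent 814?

6

Respondent 814 raw: 0, 5, 5, 1, 1, 0, 3.
Absorption items: 3, 4, 6.
Reverse-coded (on a 0–5 scale, reversed = 5 − raw):
  item 3: 5
  item 4: 1
  item 6: 0
Sum = 5 + 1 + 0 = 6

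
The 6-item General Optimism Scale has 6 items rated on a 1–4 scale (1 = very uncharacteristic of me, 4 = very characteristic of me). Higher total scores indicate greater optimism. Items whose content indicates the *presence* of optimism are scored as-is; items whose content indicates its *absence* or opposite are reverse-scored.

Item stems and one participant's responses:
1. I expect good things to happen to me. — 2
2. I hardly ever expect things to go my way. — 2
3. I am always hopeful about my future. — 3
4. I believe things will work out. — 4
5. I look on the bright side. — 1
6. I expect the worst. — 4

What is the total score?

14

Items 2, 6 describe the absence/opposite of optimism → reverse-score.
on a 1–4 scale, reversed = 5 − raw.
  item 1: 2
  item 2: 5 − 2 = 3
  item 3: 3
  item 4: 4
  item 5: 1
  item 6: 5 − 4 = 1
Total = 2 + 3 + 3 + 4 + 1 + 1 = 14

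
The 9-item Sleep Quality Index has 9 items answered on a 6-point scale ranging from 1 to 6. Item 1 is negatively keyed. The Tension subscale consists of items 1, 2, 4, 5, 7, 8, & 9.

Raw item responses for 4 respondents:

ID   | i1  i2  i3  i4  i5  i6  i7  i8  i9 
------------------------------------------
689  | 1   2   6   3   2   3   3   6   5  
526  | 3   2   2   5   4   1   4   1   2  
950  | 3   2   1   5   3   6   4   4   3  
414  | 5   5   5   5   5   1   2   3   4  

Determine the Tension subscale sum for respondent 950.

Respondent 950 raw: 3, 2, 1, 5, 3, 6, 4, 4, 3.
Tension items: 1, 2, 4, 5, 7, 8, 9.
Reverse-coded (reversed = (1+6) − raw = 7 − raw):
  item 1: 7 − 3 = 4
  item 2: 2
  item 4: 5
  item 5: 3
  item 7: 4
  item 8: 4
  item 9: 3
Sum = 4 + 2 + 5 + 3 + 4 + 4 + 3 = 25

25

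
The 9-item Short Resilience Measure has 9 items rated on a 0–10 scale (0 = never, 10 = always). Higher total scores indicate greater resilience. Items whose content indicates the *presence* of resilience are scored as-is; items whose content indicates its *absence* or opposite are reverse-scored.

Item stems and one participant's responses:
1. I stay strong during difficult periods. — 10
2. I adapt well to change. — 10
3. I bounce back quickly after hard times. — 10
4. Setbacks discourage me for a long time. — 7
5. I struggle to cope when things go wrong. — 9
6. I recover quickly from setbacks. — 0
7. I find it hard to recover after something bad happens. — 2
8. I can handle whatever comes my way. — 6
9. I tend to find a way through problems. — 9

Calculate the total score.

57

Items 4, 5, 7 describe the absence/opposite of resilience → reverse-score.
reversed = (0+10) − raw = 10 − raw.
  item 1: 10
  item 2: 10
  item 3: 10
  item 4: 10 − 7 = 3
  item 5: 10 − 9 = 1
  item 6: 0
  item 7: 10 − 2 = 8
  item 8: 6
  item 9: 9
Total = 10 + 10 + 10 + 3 + 1 + 0 + 8 + 6 + 9 = 57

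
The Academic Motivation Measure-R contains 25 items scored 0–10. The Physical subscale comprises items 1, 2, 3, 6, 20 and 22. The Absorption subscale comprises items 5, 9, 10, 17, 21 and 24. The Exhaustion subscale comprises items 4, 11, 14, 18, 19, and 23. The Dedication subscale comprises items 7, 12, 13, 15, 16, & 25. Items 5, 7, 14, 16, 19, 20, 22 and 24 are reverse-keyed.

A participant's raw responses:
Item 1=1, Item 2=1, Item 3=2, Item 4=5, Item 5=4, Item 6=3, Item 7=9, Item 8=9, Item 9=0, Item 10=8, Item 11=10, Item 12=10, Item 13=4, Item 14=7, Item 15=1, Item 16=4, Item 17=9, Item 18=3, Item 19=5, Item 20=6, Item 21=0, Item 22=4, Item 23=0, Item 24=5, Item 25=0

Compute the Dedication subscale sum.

Dedication items: 7, 12, 13, 15, 16, 25.
Of these, items 7 & 16 are reverse-keyed; on a 0–10 scale, reversed = 10 − raw.
  item 7: 10 − 9 = 1
  item 12: 10
  item 13: 4
  item 15: 1
  item 16: 10 − 4 = 6
  item 25: 0
Sum = 1 + 10 + 4 + 1 + 6 + 0 = 22

22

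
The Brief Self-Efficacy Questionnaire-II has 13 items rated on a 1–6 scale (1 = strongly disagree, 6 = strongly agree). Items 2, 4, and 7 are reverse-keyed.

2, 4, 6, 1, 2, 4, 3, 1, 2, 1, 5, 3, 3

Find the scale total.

Raw sum = 37. Reverse-keyed items: 2, 4, 7; their raw sum = 8.
Each reversal replaces raw with 7 − raw, changing the total by 7 − 2·raw per item.
Total = 37 + 3·7 − 2·8 = 37 + 21 − 16 = 42

42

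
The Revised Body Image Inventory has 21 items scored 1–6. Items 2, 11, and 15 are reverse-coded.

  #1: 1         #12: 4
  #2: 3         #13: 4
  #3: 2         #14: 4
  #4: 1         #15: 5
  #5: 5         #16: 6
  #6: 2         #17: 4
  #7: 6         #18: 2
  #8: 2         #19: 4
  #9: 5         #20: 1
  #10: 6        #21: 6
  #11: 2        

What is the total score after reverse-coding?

76

Raw sum = 75. Reverse-coded items: 2, 11, 15; their raw sum = 10.
Each reversal replaces raw with 7 − raw, changing the total by 7 − 2·raw per item.
Total = 75 + 3·7 − 2·10 = 75 + 21 − 20 = 76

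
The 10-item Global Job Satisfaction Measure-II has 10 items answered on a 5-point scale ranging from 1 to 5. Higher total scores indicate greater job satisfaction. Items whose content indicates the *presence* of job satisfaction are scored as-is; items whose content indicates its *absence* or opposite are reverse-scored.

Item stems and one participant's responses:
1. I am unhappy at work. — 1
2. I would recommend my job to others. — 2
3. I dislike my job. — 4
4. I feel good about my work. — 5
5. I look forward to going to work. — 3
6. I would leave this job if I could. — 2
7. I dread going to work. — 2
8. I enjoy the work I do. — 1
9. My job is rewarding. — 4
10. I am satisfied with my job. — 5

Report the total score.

Items 1, 3, 6, 7 describe the absence/opposite of job satisfaction → reverse-score.
on a 1–5 scale, reversed = 6 − raw.
  item 1: 6 − 1 = 5
  item 2: 2
  item 3: 6 − 4 = 2
  item 4: 5
  item 5: 3
  item 6: 6 − 2 = 4
  item 7: 6 − 2 = 4
  item 8: 1
  item 9: 4
  item 10: 5
Total = 5 + 2 + 2 + 5 + 3 + 4 + 4 + 1 + 4 + 5 = 35

35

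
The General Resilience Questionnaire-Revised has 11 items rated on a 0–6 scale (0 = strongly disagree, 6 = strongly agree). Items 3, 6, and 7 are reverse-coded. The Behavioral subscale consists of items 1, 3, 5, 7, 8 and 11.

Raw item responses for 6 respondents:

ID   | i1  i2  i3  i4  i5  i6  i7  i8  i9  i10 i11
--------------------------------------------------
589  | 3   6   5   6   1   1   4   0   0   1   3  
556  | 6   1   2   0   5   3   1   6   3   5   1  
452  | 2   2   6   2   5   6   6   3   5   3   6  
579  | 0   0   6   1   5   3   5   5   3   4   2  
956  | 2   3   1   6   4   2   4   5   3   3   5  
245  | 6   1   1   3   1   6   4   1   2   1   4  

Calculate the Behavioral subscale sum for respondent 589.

Respondent 589 raw: 3, 6, 5, 6, 1, 1, 4, 0, 0, 1, 3.
Behavioral items: 1, 3, 5, 7, 8, 11.
Reverse-coded (reversed = (0+6) − raw = 6 − raw):
  item 1: 3
  item 3: 6 − 5 = 1
  item 5: 1
  item 7: 6 − 4 = 2
  item 8: 0
  item 11: 3
Sum = 3 + 1 + 1 + 2 + 0 + 3 = 10

10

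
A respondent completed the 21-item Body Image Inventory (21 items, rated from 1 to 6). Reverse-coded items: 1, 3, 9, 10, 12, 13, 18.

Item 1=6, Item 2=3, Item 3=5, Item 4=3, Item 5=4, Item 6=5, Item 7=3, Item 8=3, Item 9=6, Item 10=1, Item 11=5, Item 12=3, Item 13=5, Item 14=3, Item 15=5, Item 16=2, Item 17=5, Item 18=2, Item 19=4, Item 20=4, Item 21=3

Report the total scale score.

73

Reversing items 1, 3, 9, 10, 12, 13, & 18 with 7 − raw:
Total = (7−6) + 3 + (7−5) + 3 + 4 + 5 + 3 + 3 + (7−6) + (7−1) + 5 + (7−3) + (7−5) + 3 + 5 + 2 + 5 + (7−2) + 4 + 4 + 3
      = 1 + 3 + 2 + 3 + 4 + 5 + 3 + 3 + 1 + 6 + 5 + 4 + 2 + 3 + 5 + 2 + 5 + 5 + 4 + 4 + 3 = 73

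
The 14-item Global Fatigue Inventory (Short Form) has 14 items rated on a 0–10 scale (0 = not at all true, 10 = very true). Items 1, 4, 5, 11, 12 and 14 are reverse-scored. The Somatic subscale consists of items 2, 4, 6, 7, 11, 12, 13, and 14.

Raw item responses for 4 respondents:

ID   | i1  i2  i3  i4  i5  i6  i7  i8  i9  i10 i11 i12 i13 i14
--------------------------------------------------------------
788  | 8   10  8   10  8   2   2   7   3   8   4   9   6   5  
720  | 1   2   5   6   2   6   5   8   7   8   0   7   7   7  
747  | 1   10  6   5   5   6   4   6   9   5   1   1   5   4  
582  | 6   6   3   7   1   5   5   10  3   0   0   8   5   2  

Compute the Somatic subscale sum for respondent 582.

Respondent 582 raw: 6, 6, 3, 7, 1, 5, 5, 10, 3, 0, 0, 8, 5, 2.
Somatic items: 2, 4, 6, 7, 11, 12, 13, 14.
Reverse-coded (reverse-coded value = 10 − response):
  item 2: 6
  item 4: 10 − 7 = 3
  item 6: 5
  item 7: 5
  item 11: 10 − 0 = 10
  item 12: 10 − 8 = 2
  item 13: 5
  item 14: 10 − 2 = 8
Sum = 6 + 3 + 5 + 5 + 10 + 2 + 5 + 8 = 44

44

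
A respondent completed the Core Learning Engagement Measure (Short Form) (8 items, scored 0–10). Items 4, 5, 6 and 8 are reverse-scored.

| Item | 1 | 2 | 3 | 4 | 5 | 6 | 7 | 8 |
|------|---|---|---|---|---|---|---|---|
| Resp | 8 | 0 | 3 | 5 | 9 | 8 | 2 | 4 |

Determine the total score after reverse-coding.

Raw sum = 39. Reverse-scored items: 4, 5, 6, 8; their raw sum = 26.
Each reversal replaces raw with 10 − raw, changing the total by 10 − 2·raw per item.
Total = 39 + 4·10 − 2·26 = 39 + 40 − 52 = 27

27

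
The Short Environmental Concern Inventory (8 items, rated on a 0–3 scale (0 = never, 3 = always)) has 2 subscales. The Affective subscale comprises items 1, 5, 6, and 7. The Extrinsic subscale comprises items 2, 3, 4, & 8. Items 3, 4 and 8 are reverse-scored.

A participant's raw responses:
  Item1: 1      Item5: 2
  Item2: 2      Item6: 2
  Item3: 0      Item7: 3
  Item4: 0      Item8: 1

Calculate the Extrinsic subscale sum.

Extrinsic items: 2, 3, 4, 8.
Of these, items 3, 4, and 8 are reverse-scored; on a 0–3 scale, reversed = 3 − raw.
  item 2: 2
  item 3: 3 − 0 = 3
  item 4: 3 − 0 = 3
  item 8: 3 − 1 = 2
Sum = 2 + 3 + 3 + 2 = 10

10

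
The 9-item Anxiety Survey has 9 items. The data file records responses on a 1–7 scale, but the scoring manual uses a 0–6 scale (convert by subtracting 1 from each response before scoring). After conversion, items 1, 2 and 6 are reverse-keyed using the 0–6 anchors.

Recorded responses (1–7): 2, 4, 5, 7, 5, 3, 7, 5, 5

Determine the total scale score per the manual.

Convert to 0–6: 1, 3, 4, 6, 4, 2, 6, 4, 4
Reverse-coded (reverse-coded value = 6 − response):
  item 1: 6 − 1 = 5
  item 2: 6 − 3 = 3
  item 6: 6 − 2 = 4
Scored: 5, 3, 4, 6, 4, 4, 6, 4, 4
Total = 40

40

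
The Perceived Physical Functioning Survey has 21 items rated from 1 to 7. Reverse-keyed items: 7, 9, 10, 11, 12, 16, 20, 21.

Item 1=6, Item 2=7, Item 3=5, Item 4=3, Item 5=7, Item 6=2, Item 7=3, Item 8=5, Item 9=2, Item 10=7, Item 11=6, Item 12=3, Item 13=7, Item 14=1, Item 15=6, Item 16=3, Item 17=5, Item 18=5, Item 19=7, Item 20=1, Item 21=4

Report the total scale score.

101

Reverse-keyed items use 8 − raw:
  item 7: 8 − 3 = 5
  item 9: 8 − 2 = 6
  item 10: 8 − 7 = 1
  item 11: 8 − 6 = 2
  item 12: 8 − 3 = 5
  item 16: 8 − 3 = 5
  item 20: 8 − 1 = 7
  item 21: 8 − 4 = 4
Scored items: 6, 7, 5, 3, 7, 2, 5, 5, 6, 1, 2, 5, 7, 1, 6, 5, 5, 5, 7, 7, 4
Total = 6 + 7 + 5 + 3 + 7 + 2 + 5 + 5 + 6 + 1 + 2 + 5 + 7 + 1 + 6 + 5 + 5 + 5 + 7 + 7 + 4 = 101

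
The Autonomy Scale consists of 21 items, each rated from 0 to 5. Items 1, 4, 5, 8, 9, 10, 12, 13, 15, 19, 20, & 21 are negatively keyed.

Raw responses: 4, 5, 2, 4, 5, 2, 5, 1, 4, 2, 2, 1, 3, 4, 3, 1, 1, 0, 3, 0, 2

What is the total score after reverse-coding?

Reversing items 1, 4, 5, 8, 9, 10, 12, 13, 15, 19, 20, and 21 with 5 − raw:
Total = (5−4) + 5 + 2 + (5−4) + (5−5) + 2 + 5 + (5−1) + (5−4) + (5−2) + 2 + (5−1) + (5−3) + 4 + (5−3) + 1 + 1 + 0 + (5−3) + (5−0) + (5−2)
      = 1 + 5 + 2 + 1 + 0 + 2 + 5 + 4 + 1 + 3 + 2 + 4 + 2 + 4 + 2 + 1 + 1 + 0 + 2 + 5 + 3 = 50

50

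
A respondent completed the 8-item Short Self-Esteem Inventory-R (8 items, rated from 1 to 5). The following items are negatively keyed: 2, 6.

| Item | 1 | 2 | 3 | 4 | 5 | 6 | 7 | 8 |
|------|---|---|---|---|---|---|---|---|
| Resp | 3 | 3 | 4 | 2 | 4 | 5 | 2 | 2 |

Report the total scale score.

21

Negatively keyed items use 6 − raw:
  item 2: 6 − 3 = 3
  item 6: 6 − 5 = 1
Scored responses: 3, 3, 4, 2, 4, 1, 2, 2
Total = 3 + 3 + 4 + 2 + 4 + 1 + 2 + 2 = 21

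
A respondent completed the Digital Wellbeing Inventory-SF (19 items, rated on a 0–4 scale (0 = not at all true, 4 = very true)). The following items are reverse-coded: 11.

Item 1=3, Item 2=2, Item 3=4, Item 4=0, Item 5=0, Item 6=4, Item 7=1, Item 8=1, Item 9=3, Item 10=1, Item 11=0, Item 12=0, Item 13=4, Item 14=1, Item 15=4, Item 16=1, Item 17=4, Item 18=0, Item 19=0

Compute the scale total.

Reverse-coded items (on a 0–4 scale, reversed = 4 − raw):
  item 11: 4 − 0 = 4
Scored responses: 3, 2, 4, 0, 0, 4, 1, 1, 3, 1, 4, 0, 4, 1, 4, 1, 4, 0, 0
Total = 3 + 2 + 4 + 0 + 0 + 4 + 1 + 1 + 3 + 1 + 4 + 0 + 4 + 1 + 4 + 1 + 4 + 0 + 0 = 37

37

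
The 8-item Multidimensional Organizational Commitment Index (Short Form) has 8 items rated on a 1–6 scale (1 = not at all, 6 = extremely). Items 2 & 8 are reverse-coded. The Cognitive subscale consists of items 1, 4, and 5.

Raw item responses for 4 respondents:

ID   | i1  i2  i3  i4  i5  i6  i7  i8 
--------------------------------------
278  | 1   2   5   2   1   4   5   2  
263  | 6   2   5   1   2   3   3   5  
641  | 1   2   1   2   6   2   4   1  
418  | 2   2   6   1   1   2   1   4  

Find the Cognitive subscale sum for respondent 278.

Respondent 278 raw: 1, 2, 5, 2, 1, 4, 5, 2.
Cognitive items: 1, 4, 5.
Reverse-coded (on a 1–6 scale, reversed = 7 − raw):
  item 1: 1
  item 4: 2
  item 5: 1
Sum = 1 + 2 + 1 = 4

4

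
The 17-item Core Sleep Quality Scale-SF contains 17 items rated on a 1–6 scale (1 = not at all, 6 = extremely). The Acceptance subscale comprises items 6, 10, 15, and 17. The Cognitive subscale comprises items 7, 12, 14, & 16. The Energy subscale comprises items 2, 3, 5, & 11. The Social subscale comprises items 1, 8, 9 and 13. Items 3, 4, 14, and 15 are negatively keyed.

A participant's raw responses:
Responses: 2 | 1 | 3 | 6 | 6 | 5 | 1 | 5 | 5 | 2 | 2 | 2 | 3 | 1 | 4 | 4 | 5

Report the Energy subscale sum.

13

Energy items: 2, 3, 5, 11.
Of these, item 3 is negatively keyed; reversed = (1+6) − raw = 7 − raw.
  item 2: 1
  item 3: 7 − 3 = 4
  item 5: 6
  item 11: 2
Sum = 1 + 4 + 6 + 2 = 13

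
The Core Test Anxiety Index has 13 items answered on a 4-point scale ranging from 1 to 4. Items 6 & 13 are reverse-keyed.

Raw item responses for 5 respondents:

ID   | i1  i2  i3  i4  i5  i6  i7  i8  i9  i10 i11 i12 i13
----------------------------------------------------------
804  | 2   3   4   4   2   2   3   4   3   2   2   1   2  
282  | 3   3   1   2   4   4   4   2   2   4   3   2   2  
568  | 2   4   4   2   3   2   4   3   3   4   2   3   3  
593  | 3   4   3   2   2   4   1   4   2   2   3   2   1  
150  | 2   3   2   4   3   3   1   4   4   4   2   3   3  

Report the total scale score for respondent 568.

39

Respondent 568 raw: 2, 4, 4, 2, 3, 2, 4, 3, 3, 4, 2, 3, 3.
Reverse-coded (reverse-coded value = 5 − response):
  item 1: 2
  item 2: 4
  item 3: 4
  item 4: 2
  item 5: 3
  item 6: 5 − 2 = 3
  item 7: 4
  item 8: 3
  item 9: 3
  item 10: 4
  item 11: 2
  item 12: 3
  item 13: 5 − 3 = 2
Sum = 2 + 4 + 4 + 2 + 3 + 3 + 4 + 3 + 3 + 4 + 2 + 3 + 2 = 39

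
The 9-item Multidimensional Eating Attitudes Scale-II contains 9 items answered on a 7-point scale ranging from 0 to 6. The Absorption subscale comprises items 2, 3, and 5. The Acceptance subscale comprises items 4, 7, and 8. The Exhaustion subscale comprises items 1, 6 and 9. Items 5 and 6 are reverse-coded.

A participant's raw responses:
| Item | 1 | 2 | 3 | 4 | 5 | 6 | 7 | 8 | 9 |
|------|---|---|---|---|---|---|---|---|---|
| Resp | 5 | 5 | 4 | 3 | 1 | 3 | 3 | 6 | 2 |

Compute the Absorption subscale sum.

14

Absorption items: 2, 3, 5.
Of these, item 5 is reverse-coded; on a 0–6 scale, reversed = 6 − raw.
  item 2: 5
  item 3: 4
  item 5: 6 − 1 = 5
Sum = 5 + 4 + 5 = 14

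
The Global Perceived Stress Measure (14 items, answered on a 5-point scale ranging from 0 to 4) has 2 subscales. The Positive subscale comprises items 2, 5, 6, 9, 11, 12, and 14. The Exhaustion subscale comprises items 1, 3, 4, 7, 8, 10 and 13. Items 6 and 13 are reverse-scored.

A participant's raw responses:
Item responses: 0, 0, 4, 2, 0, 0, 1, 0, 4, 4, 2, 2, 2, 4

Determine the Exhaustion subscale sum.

13

Exhaustion items: 1, 3, 4, 7, 8, 10, 13.
Of these, item 13 is reverse-scored; on a 0–4 scale, reversed = 4 − raw.
  item 1: 0
  item 3: 4
  item 4: 2
  item 7: 1
  item 8: 0
  item 10: 4
  item 13: 4 − 2 = 2
Sum = 0 + 4 + 2 + 1 + 0 + 4 + 2 = 13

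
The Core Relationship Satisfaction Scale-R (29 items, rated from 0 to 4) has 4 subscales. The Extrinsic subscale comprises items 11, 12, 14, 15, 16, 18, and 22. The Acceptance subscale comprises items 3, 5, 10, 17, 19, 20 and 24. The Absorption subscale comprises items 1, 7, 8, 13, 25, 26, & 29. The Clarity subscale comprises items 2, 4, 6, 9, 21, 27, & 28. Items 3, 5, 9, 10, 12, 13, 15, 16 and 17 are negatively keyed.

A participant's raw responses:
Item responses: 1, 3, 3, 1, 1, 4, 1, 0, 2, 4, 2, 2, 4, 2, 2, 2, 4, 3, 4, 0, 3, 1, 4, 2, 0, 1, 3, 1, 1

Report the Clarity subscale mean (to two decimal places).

Clarity items: 2, 4, 6, 9, 21, 27, 28.
Of these, item 9 is negatively keyed; on a 0–4 scale, reversed = 4 − raw.
  item 2: 3
  item 4: 1
  item 6: 4
  item 9: 4 − 2 = 2
  item 21: 3
  item 27: 3
  item 28: 1
Sum = 3 + 1 + 4 + 2 + 3 + 3 + 1 = 17
Mean = 17 / 7 = 2.43

2.43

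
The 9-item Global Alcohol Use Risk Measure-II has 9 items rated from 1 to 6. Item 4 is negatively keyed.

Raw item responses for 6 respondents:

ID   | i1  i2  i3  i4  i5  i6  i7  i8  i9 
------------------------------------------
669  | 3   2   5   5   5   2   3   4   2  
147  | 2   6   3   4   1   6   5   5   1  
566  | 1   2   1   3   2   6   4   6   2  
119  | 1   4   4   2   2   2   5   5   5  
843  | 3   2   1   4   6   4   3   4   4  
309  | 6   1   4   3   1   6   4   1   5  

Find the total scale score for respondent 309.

Respondent 309 raw: 6, 1, 4, 3, 1, 6, 4, 1, 5.
Reverse-coded (reversed = (1+6) − raw = 7 − raw):
  item 1: 6
  item 2: 1
  item 3: 4
  item 4: 7 − 3 = 4
  item 5: 1
  item 6: 6
  item 7: 4
  item 8: 1
  item 9: 5
Sum = 6 + 1 + 4 + 4 + 1 + 6 + 4 + 1 + 5 = 32

32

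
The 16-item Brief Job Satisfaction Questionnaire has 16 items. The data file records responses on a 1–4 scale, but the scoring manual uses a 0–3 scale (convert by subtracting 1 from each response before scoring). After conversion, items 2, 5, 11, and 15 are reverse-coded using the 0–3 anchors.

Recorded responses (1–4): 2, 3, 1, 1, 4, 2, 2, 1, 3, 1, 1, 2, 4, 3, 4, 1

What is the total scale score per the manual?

15

Convert to 0–3: 1, 2, 0, 0, 3, 1, 1, 0, 2, 0, 0, 1, 3, 2, 3, 0
Reverse-coded (on a 0–3 scale, reversed = 3 − raw):
  item 2: 3 − 2 = 1
  item 5: 3 − 3 = 0
  item 11: 3 − 0 = 3
  item 15: 3 − 3 = 0
Scored: 1, 1, 0, 0, 0, 1, 1, 0, 2, 0, 3, 1, 3, 2, 0, 0
Total = 15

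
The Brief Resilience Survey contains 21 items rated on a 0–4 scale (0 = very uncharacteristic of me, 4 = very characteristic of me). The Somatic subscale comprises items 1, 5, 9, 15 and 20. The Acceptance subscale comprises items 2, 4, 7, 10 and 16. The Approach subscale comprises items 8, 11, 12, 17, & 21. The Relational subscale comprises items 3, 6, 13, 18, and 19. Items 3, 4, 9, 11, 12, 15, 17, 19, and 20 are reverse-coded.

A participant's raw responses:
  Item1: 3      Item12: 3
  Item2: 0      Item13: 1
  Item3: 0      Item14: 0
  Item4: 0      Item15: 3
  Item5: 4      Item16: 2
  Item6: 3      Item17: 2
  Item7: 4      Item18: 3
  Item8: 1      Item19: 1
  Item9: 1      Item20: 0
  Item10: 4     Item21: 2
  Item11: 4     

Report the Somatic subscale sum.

Somatic items: 1, 5, 9, 15, 20.
Of these, items 9, 15, and 20 are reverse-coded; on a 0–4 scale, reversed = 4 − raw.
  item 1: 3
  item 5: 4
  item 9: 4 − 1 = 3
  item 15: 4 − 3 = 1
  item 20: 4 − 0 = 4
Sum = 3 + 4 + 3 + 1 + 4 = 15

15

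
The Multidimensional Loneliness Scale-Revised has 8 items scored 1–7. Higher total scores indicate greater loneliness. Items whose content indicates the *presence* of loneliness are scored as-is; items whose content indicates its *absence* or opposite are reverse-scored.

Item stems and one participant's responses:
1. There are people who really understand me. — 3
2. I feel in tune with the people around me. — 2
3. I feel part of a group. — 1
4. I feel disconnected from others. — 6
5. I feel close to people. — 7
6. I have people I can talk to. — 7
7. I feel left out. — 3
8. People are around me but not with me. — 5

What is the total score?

Items 1, 2, 3, 5, 6 describe the absence/opposite of loneliness → reverse-score.
reversed = (1+7) − raw = 8 − raw.
  item 1: 8 − 3 = 5
  item 2: 8 − 2 = 6
  item 3: 8 − 1 = 7
  item 4: 6
  item 5: 8 − 7 = 1
  item 6: 8 − 7 = 1
  item 7: 3
  item 8: 5
Total = 5 + 6 + 7 + 6 + 1 + 1 + 3 + 5 = 34

34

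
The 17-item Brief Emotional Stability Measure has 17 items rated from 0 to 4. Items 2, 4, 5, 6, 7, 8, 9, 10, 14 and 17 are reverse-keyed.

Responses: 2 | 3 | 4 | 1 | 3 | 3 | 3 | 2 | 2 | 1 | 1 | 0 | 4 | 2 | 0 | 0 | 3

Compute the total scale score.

Raw sum = 34. Reverse-keyed items: 2, 4, 5, 6, 7, 8, 9, 10, 14, 17; their raw sum = 23.
Each reversal replaces raw with 4 − raw, changing the total by 4 − 2·raw per item.
Total = 34 + 10·4 − 2·23 = 34 + 40 − 46 = 28

28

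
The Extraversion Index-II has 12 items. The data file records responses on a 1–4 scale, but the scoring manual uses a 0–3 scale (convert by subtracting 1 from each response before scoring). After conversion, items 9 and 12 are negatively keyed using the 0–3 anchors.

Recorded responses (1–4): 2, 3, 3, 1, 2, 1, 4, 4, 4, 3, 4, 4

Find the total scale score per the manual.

17

Convert to 0–3: 1, 2, 2, 0, 1, 0, 3, 3, 3, 2, 3, 3
Reverse-coded (on a 0–3 scale, reversed = 3 − raw):
  item 9: 3 − 3 = 0
  item 12: 3 − 3 = 0
Scored: 1, 2, 2, 0, 1, 0, 3, 3, 0, 2, 3, 0
Total = 17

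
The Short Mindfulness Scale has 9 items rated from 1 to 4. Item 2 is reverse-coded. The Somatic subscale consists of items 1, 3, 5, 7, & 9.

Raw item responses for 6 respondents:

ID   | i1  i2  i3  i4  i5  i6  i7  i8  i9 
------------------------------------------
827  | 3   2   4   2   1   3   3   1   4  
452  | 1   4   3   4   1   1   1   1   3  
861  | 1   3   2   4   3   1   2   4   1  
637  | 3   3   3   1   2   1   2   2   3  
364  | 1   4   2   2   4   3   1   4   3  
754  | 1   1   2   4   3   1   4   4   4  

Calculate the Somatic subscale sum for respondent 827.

15

Respondent 827 raw: 3, 2, 4, 2, 1, 3, 3, 1, 4.
Somatic items: 1, 3, 5, 7, 9.
Reverse-coded (reversed = (1+4) − raw = 5 − raw):
  item 1: 3
  item 3: 4
  item 5: 1
  item 7: 3
  item 9: 4
Sum = 3 + 4 + 1 + 3 + 4 = 15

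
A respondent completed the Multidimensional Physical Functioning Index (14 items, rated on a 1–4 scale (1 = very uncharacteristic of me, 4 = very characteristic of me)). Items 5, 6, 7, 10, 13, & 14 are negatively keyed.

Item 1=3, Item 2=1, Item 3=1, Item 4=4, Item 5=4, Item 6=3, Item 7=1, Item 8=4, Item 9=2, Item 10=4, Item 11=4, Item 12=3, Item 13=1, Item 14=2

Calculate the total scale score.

37

Negatively keyed items use 5 − raw:
  item 5: 5 − 4 = 1
  item 6: 5 − 3 = 2
  item 7: 5 − 1 = 4
  item 10: 5 − 4 = 1
  item 13: 5 − 1 = 4
  item 14: 5 − 2 = 3
Scored responses: 3, 1, 1, 4, 1, 2, 4, 4, 2, 1, 4, 3, 4, 3
Total = 3 + 1 + 1 + 4 + 1 + 2 + 4 + 4 + 2 + 1 + 4 + 3 + 4 + 3 = 37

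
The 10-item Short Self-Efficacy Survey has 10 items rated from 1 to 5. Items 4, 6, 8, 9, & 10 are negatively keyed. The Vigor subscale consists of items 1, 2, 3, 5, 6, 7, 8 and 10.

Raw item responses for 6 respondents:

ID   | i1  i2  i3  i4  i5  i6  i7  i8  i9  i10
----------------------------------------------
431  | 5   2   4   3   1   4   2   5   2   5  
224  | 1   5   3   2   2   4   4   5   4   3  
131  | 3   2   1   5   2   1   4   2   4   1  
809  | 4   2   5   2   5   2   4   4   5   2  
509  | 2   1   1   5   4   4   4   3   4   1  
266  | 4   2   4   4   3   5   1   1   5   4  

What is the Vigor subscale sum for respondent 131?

Respondent 131 raw: 3, 2, 1, 5, 2, 1, 4, 2, 4, 1.
Vigor items: 1, 2, 3, 5, 6, 7, 8, 10.
Reverse-coded (on a 1–5 scale, reversed = 6 − raw):
  item 1: 3
  item 2: 2
  item 3: 1
  item 5: 2
  item 6: 6 − 1 = 5
  item 7: 4
  item 8: 6 − 2 = 4
  item 10: 6 − 1 = 5
Sum = 3 + 2 + 1 + 2 + 5 + 4 + 4 + 5 = 26

26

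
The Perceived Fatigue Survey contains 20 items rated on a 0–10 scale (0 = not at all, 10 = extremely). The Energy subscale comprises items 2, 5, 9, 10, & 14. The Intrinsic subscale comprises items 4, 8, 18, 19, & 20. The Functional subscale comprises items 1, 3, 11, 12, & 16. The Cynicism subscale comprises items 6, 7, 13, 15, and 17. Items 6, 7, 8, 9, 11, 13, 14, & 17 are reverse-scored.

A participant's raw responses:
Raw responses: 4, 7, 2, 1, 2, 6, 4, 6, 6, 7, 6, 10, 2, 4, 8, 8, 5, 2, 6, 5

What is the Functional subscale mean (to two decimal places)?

5.60

Functional items: 1, 3, 11, 12, 16.
Of these, item 11 is reverse-scored; on a 0–10 scale, reversed = 10 − raw.
  item 1: 4
  item 3: 2
  item 11: 10 − 6 = 4
  item 12: 10
  item 16: 8
Sum = 4 + 2 + 4 + 10 + 8 = 28
Mean = 28 / 5 = 5.60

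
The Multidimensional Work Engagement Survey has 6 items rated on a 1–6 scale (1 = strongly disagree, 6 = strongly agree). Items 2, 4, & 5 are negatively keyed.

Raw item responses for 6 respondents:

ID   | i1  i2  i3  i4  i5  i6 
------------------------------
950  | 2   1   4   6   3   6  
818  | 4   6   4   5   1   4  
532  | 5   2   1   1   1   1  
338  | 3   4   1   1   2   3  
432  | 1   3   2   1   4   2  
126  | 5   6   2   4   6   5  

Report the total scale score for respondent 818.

Respondent 818 raw: 4, 6, 4, 5, 1, 4.
Reverse-coded (reversed = (1+6) − raw = 7 − raw):
  item 1: 4
  item 2: 7 − 6 = 1
  item 3: 4
  item 4: 7 − 5 = 2
  item 5: 7 − 1 = 6
  item 6: 4
Sum = 4 + 1 + 4 + 2 + 6 + 4 = 21

21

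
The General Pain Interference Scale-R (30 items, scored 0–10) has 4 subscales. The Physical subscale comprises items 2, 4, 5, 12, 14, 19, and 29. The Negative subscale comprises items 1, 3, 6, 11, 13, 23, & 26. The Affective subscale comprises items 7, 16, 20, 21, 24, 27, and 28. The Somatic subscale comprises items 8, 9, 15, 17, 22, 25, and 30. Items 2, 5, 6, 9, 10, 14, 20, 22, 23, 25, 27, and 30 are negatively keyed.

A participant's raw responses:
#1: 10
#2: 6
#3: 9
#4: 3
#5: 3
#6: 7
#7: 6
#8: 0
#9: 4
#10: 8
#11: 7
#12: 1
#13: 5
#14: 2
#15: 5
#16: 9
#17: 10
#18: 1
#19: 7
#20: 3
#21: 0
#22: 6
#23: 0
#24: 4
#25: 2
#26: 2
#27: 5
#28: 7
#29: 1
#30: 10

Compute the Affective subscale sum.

38

Affective items: 7, 16, 20, 21, 24, 27, 28.
Of these, items 20 & 27 are negatively keyed; reversed = (0+10) − raw = 10 − raw.
  item 7: 6
  item 16: 9
  item 20: 10 − 3 = 7
  item 21: 0
  item 24: 4
  item 27: 10 − 5 = 5
  item 28: 7
Sum = 6 + 9 + 7 + 0 + 4 + 5 + 7 = 38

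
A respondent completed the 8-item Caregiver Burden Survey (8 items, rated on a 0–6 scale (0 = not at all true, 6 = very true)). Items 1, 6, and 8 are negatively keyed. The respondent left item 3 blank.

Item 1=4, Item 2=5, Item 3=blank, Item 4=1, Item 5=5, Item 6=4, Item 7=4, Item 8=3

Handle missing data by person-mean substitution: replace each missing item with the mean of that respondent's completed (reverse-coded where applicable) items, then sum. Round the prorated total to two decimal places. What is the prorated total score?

25.14

Reverse-coded (reversed = (0+6) − raw = 6 − raw):
  item 1: 6 − 4 = 2
  item 6: 6 − 4 = 2
  item 8: 6 − 3 = 3
Completed scored items (7 of 8): 2, 5, 1, 5, 2, 4, 3; sum = 22.
Person mean = 22 / 7 ≈ 3.1429
Prorated total = (22 / 7) × 8 = 25.14 (to 2 dp)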